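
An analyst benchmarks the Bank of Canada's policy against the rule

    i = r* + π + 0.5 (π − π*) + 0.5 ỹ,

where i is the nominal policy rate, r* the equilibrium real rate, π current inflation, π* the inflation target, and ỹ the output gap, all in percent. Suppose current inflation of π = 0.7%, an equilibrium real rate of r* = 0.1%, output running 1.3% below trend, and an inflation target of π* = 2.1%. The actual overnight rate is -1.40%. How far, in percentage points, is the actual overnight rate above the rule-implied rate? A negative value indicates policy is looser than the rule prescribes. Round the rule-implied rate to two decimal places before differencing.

-0.85 pp

Output 1.3% below potential → ỹ = -1.3.
i = 0.1 + 0.7 + 0.5 × (0.7 − 2.1) + 0.5 × (-1.3)
   = 0.1 + 0.7 − 0.7 − 0.65 = -0.55
Deviation = -1.40 − (-0.55) = -0.85 pp.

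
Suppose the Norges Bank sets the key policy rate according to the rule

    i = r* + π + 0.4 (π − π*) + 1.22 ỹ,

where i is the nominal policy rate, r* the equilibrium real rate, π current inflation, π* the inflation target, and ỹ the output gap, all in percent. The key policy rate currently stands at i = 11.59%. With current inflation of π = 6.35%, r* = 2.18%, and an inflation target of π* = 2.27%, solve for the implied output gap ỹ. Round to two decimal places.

1.22 ỹ = 11.59 − 2.18 − 6.35 − 0.4 × (6.35 − 2.27) = 1.428
ỹ = 1.428 / 1.22 = 1.17

1.17%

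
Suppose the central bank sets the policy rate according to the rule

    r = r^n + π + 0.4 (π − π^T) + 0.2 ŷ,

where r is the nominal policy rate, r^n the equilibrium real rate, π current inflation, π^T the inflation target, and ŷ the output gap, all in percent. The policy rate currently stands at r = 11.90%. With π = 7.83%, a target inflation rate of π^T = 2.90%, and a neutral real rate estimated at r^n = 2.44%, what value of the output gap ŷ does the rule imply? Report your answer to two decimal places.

-1.71%

0.2 ŷ = 11.90 − 2.44 − 7.83 − 0.4 × (7.83 − 2.90) = -0.342
ŷ = -0.342 / 0.2 = -1.71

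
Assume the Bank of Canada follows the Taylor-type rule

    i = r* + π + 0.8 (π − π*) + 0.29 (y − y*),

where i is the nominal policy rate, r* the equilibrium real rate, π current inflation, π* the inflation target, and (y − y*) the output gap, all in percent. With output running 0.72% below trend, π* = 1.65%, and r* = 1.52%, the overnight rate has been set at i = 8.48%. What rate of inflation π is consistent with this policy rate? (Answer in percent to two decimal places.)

4.72%

Output 0.72% below potential → (y − y*) = -0.72.
Collecting π: i = r* + (1 + 0.8) π − 0.8 π* + 0.29 (y − y*)
1.8 π = 8.48 − 1.52 + 0.8 × 1.65 − 0.29 × (-0.72) = 8.4888
π = 8.4888 / 1.8 = 4.72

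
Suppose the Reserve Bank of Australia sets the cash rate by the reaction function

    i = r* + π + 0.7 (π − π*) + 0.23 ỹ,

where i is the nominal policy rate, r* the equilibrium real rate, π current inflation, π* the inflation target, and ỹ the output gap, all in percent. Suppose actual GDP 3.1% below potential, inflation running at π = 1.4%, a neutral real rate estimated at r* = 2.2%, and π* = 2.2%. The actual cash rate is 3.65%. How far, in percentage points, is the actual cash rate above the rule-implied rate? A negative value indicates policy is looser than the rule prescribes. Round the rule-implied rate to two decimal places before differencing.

1.32 pp

Output 3.1% below potential → ỹ = -3.1.
i = 2.2 + 1.4 + 0.7 × (1.4 − 2.2) + 0.23 × (-3.1)
   = 2.2 + 1.4 − 0.56 − 0.713 = 2.33
Deviation = 3.65 − 2.33 = 1.32 pp.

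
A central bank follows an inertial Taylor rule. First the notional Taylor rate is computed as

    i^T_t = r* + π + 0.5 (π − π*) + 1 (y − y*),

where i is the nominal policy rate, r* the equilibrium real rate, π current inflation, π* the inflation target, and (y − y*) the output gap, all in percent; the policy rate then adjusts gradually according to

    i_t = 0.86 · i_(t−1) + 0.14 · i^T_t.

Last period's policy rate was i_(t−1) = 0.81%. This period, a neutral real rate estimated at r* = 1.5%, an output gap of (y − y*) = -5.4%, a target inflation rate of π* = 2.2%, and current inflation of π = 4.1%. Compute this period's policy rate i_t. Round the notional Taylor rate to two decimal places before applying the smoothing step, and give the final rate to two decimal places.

0.86%

i^T_t = 1.5 + 4.1 + 0.5 × (4.1 − 2.2) + 1 × (-5.4)
   = 1.5 + 4.1 + 0.95 − 5.4 = 1.15
i_t = 0.86 × 0.81 + 0.14 × 1.15 = 0.6966 + 0.161 = 0.86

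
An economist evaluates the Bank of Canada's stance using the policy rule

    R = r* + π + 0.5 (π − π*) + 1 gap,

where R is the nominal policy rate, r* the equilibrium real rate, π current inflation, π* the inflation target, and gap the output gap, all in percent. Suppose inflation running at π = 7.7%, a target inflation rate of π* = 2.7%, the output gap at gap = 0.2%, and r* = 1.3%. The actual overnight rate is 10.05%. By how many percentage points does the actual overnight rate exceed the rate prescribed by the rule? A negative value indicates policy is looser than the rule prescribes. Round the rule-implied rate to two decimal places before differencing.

-1.65 pp

R = 1.3 + 7.7 + 0.5 × (7.7 − 2.7) + 1 × 0.2
   = 1.3 + 7.7 + 2.5 + 0.2 = 11.70
Deviation = 10.05 − 11.70 = -1.65 pp.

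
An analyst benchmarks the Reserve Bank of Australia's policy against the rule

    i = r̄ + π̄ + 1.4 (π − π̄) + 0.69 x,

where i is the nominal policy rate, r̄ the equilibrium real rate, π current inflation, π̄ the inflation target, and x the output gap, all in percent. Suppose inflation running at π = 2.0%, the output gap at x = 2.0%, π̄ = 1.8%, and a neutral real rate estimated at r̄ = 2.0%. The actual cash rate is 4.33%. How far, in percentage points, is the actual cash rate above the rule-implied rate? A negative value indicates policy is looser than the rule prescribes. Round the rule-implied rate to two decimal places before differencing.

-1.13 pp

i = 2.0 + 1.8 + 1.4 × (2.0 − 1.8) + 0.69 × 2.0
   = 2.0 + 1.8 + 0.28 + 1.38 = 5.46
Deviation = 4.33 − 5.46 = -1.13 pp.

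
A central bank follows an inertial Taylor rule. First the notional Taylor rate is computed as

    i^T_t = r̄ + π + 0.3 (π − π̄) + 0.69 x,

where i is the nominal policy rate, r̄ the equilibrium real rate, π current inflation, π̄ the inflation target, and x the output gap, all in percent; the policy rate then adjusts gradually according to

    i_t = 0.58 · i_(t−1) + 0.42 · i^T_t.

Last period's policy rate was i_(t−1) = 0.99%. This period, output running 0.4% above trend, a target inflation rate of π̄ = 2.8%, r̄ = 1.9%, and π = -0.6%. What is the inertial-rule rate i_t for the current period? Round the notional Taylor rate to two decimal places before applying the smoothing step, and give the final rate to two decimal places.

0.81%

Output 0.4% above potential → x = 0.4.
i^T_t = 1.9 + (-0.6) + 0.3 × (-0.6 − 2.8) + 0.69 × 0.4
   = 1.9 − 0.6 − 1.02 + 0.276 = 0.56
i_t = 0.58 × 0.99 + 0.42 × 0.56 = 0.5742 + 0.2352 = 0.81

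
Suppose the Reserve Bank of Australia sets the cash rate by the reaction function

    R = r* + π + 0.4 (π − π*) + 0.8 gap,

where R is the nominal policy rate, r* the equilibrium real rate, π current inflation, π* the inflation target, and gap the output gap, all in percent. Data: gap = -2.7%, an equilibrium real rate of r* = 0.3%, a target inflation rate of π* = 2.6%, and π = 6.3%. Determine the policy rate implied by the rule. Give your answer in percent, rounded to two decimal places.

R = 0.3 + 6.3 + 0.4 × (6.3 − 2.6) + 0.8 × (-2.7)
   = 0.3 + 6.3 + 1.48 − 2.16 = 5.92

5.92%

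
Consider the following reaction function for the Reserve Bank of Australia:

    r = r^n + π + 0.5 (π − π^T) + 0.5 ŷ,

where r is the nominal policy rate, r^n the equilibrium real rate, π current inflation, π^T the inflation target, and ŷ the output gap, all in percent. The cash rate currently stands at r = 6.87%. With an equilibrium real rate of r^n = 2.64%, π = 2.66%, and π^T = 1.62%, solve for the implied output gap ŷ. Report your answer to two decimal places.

0.5 ŷ = 6.87 − 2.64 − 2.66 − 0.5 × (2.66 − 1.62) = 1.05
ŷ = 1.05 / 0.5 = 2.10

2.10%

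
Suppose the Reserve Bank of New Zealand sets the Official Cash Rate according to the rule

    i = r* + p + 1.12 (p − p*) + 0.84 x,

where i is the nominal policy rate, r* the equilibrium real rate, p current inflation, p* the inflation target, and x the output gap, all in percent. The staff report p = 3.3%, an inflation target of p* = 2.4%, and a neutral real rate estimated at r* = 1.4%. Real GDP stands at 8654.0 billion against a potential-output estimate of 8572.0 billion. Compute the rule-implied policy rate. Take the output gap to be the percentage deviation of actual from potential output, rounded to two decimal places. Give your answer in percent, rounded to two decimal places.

6.51%

Output gap = 100 × (8654.0 − 8572.0) / 8572.0 = 0.96%.
i = 1.40 + 3.30 + 1.12 × (3.30 − 2.40) + 0.84 × 0.96
   = 1.40 + 3.3 + 1.008 + 0.8064 = 6.51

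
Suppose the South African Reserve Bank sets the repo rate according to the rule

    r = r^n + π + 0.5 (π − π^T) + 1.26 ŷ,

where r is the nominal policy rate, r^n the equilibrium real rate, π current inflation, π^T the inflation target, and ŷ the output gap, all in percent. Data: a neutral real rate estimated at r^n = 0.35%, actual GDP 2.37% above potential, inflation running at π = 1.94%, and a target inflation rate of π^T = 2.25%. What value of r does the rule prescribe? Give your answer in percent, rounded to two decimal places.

5.12%

Output 2.37% above potential → ŷ = 2.37.
r = 0.35 + 1.94 + 0.5 × (1.94 − 2.25) + 1.26 × 2.37
   = 0.35 + 1.94 − 0.155 + 2.9862 = 5.12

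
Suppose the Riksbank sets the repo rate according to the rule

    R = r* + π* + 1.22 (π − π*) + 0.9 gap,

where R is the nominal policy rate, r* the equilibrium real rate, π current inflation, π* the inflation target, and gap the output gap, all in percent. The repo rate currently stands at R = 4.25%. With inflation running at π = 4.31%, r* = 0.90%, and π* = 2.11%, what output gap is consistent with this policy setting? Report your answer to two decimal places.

-1.60%

0.9 gap = 4.25 − 0.90 − 2.11 − 1.22 × (4.31 − 2.11) = -1.444
gap = -1.444 / 0.9 = -1.60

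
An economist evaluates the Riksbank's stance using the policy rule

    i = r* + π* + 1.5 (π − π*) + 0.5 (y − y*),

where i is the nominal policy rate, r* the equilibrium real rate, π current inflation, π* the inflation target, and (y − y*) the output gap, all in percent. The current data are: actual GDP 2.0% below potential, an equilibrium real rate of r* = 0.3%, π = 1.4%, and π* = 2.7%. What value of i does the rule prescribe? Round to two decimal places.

0.05%

Output 2.0% below potential → (y − y*) = -2.0.
i = 0.3 + 2.7 + 1.5 × (1.4 − 2.7) + 0.5 × (-2.0)
   = 0.3 + 2.7 − 1.95 − 1 = 0.05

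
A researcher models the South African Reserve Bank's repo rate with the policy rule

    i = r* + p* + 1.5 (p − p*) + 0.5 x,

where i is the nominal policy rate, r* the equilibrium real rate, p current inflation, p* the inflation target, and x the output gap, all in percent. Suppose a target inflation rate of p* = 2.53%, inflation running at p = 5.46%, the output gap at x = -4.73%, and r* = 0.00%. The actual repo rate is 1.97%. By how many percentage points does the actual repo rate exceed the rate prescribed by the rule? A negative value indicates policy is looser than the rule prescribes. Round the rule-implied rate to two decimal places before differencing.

-2.59 pp

i = 0.00 + 2.53 + 1.5 × (5.46 − 2.53) + 0.5 × (-4.73)
   = 0.00 + 2.53 + 4.395 − 2.365 = 4.56
Deviation = 1.97 − 4.56 = -2.59 pp.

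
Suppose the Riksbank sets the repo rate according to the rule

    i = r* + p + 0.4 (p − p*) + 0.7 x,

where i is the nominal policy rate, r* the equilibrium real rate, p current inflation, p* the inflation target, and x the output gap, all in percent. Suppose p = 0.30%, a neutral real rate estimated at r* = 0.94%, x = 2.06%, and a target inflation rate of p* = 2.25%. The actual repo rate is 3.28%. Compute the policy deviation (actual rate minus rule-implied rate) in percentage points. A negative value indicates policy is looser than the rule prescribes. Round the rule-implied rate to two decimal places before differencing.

1.38 pp

i = 0.94 + 0.30 + 0.4 × (0.30 − 2.25) + 0.7 × 2.06
   = 0.94 + 0.3 − 0.78 + 1.442 = 1.90
Deviation = 3.28 − 1.90 = 1.38 pp.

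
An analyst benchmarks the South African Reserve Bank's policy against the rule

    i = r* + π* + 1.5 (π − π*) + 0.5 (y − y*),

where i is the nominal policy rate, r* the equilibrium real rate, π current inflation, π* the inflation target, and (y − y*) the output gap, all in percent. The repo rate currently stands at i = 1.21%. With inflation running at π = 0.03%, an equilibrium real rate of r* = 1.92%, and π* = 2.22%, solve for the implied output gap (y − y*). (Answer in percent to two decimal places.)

0.71%

0.5 (y − y*) = 1.21 − 1.92 − 2.22 − 1.5 × (0.03 − 2.22) = 0.355
(y − y*) = 0.355 / 0.5 = 0.71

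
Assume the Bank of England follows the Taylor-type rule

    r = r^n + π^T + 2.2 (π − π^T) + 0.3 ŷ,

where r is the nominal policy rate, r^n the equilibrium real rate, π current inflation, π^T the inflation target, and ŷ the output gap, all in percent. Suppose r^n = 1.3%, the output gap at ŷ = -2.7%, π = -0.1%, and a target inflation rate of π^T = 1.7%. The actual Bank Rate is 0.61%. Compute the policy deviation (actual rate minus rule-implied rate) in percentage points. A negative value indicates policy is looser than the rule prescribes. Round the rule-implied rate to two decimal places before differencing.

2.38 pp

r = 1.3 + 1.7 + 2.2 × (-0.1 − 1.7) + 0.3 × (-2.7)
   = 1.3 + 1.7 − 3.96 − 0.81 = -1.77
Deviation = 0.61 − (-1.77) = 2.38 pp.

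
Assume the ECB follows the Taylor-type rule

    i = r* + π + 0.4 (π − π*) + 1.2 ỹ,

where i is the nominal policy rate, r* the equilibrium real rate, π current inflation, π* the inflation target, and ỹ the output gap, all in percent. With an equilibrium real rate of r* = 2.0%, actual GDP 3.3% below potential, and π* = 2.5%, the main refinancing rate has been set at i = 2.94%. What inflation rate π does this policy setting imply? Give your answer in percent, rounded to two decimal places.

4.21%

Output 3.3% below potential → ỹ = -3.3.
Collecting π: i = r* + (1 + 0.4) π − 0.4 π* + 1.2 ỹ
1.4 π = 2.94 − 2.0 + 0.4 × 2.5 − 1.2 × (-3.3) = 5.9
π = 5.9 / 1.4 = 4.21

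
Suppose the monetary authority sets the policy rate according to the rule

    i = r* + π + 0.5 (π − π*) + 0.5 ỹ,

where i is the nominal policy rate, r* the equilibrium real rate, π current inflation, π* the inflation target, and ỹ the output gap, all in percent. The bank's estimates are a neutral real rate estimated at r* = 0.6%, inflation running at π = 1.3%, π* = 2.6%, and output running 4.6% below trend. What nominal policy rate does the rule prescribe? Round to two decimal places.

-1.05%

Output 4.6% below potential → ỹ = -4.6.
i = 0.6 + 1.3 + 0.5 × (1.3 − 2.6) + 0.5 × (-4.6)
   = 0.6 + 1.3 − 0.65 − 2.3 = -1.05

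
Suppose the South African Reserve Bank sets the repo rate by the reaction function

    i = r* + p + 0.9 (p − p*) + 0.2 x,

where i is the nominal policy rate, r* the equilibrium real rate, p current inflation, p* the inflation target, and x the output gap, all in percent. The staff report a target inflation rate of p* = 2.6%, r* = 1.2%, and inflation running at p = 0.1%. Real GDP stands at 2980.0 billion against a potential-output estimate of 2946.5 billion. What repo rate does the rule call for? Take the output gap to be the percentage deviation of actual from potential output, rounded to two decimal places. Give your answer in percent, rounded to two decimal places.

Output gap = 100 × (2980.0 − 2946.5) / 2946.5 = 1.14%.
i = 1.20 + 0.10 + 0.9 × (0.10 − 2.60) + 0.2 × 1.14
   = 1.20 + 0.1 − 2.25 + 0.228 = -0.72

-0.72%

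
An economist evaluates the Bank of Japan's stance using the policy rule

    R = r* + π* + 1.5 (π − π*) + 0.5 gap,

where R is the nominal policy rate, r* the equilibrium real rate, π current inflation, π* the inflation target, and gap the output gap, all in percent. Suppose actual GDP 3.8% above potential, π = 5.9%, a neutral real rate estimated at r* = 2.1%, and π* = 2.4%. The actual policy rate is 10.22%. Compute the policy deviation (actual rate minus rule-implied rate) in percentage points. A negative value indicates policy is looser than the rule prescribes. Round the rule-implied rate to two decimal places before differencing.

-1.43 pp

Output 3.8% above potential → gap = 3.8.
R = 2.1 + 2.4 + 1.5 × (5.9 − 2.4) + 0.5 × 3.8
   = 2.1 + 2.4 + 5.25 + 1.9 = 11.65
Deviation = 10.22 − 11.65 = -1.43 pp.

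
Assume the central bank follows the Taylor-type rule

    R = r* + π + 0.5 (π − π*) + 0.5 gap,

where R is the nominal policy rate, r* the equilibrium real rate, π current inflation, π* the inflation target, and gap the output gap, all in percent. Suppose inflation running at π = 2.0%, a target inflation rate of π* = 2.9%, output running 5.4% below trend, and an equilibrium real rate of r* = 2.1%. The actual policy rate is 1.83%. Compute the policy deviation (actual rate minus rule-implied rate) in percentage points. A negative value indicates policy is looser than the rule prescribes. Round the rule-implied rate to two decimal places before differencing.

0.88 pp

Output 5.4% below potential → gap = -5.4.
R = 2.1 + 2.0 + 0.5 × (2.0 − 2.9) + 0.5 × (-5.4)
   = 2.1 + 2 − 0.45 − 2.7 = 0.95
Deviation = 1.83 − 0.95 = 0.88 pp.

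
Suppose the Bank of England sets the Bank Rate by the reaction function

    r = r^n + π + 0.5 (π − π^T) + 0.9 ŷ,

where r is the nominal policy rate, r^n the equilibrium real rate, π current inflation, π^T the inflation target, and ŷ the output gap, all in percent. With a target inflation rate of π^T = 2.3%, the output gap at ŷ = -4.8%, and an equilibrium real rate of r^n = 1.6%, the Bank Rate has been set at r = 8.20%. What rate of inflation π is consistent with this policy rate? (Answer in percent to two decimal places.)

8.05%

Collecting π: r = r^n + (1 + 0.5) π − 0.5 π^T + 0.9 ŷ
1.5 π = 8.20 − 1.6 + 0.5 × 2.3 − 0.9 × (-4.8) = 12.07
π = 12.07 / 1.5 = 8.05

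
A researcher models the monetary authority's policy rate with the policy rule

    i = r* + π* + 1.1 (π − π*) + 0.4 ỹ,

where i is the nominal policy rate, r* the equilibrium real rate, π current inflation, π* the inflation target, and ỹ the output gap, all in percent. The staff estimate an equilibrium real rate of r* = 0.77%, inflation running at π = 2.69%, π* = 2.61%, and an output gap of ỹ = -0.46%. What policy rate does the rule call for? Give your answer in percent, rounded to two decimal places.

i = 0.77 + 2.61 + 1.1 × (2.69 − 2.61) + 0.4 × (-0.46)
   = 0.77 + 2.61 + 0.088 − 0.184 = 3.28

3.28%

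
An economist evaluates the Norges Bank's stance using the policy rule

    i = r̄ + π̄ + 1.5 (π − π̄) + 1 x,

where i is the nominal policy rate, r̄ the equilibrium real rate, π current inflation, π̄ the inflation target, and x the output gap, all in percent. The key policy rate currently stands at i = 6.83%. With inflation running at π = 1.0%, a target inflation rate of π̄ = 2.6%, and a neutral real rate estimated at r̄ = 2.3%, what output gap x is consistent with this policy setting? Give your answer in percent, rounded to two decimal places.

1 x = 6.83 − 2.3 − 2.6 − 1.5 × (1.0 − 2.6) = 4.33
x = 4.33 / 1 = 4.33

4.33%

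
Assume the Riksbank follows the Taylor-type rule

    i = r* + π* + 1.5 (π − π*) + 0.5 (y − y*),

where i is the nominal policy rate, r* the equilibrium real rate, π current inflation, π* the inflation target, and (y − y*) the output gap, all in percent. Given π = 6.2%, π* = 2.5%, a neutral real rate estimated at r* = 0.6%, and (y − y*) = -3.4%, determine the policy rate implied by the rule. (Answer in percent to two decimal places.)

i = 0.6 + 2.5 + 1.5 × (6.2 − 2.5) + 0.5 × (-3.4)
   = 0.6 + 2.5 + 5.55 − 1.7 = 6.95

6.95%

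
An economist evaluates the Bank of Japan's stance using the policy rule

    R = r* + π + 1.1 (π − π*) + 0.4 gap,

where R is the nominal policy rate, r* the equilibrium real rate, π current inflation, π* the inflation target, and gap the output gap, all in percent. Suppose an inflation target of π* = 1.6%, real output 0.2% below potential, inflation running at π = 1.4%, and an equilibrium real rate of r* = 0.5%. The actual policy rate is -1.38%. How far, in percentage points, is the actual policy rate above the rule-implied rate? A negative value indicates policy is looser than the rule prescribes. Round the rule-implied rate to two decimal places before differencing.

Output 0.2% below potential → gap = -0.2.
R = 0.5 + 1.4 + 1.1 × (1.4 − 1.6) + 0.4 × (-0.2)
   = 0.5 + 1.4 − 0.22 − 0.08 = 1.60
Deviation = -1.38 − 1.60 = -2.98 pp.

-2.98 pp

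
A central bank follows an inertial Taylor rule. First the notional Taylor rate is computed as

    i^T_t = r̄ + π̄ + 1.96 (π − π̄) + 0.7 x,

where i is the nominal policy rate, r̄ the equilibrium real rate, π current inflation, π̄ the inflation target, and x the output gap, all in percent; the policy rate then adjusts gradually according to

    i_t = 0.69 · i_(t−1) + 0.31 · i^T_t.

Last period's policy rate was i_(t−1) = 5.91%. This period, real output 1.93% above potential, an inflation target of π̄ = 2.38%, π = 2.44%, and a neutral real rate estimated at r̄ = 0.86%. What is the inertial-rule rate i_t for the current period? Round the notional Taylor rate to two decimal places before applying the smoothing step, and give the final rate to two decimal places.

5.54%

Output 1.93% above potential → x = 1.93.
i^T_t = 0.86 + 2.38 + 1.96 × (2.44 − 2.38) + 0.7 × 1.93
   = 0.86 + 2.38 + 0.1176 + 1.351 = 4.71
i_t = 0.69 × 5.91 + 0.31 × 4.71 = 4.0779 + 1.4601 = 5.54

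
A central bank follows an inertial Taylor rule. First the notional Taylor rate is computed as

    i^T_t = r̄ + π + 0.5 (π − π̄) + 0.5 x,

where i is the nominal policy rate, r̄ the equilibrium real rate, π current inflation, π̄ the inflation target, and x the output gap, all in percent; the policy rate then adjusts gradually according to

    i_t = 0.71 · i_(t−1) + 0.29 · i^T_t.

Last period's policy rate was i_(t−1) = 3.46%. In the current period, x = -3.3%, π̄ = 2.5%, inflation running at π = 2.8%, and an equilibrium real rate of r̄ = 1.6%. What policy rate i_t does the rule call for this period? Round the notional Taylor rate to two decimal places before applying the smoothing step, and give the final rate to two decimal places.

i^T_t = 1.6 + 2.8 + 0.5 × (2.8 − 2.5) + 0.5 × (-3.3)
   = 1.6 + 2.8 + 0.15 − 1.65 = 2.90
i_t = 0.71 × 3.46 + 0.29 × 2.90 = 2.4566 + 0.841 = 3.30

3.30%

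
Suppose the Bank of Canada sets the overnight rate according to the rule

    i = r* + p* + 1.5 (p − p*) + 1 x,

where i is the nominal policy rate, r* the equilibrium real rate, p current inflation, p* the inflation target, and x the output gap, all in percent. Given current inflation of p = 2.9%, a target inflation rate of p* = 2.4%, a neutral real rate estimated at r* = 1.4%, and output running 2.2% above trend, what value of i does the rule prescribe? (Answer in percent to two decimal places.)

Output 2.2% above potential → x = 2.2.
i = 1.4 + 2.4 + 1.5 × (2.9 − 2.4) + 1 × 2.2
   = 1.4 + 2.4 + 0.75 + 2.2 = 6.75

6.75%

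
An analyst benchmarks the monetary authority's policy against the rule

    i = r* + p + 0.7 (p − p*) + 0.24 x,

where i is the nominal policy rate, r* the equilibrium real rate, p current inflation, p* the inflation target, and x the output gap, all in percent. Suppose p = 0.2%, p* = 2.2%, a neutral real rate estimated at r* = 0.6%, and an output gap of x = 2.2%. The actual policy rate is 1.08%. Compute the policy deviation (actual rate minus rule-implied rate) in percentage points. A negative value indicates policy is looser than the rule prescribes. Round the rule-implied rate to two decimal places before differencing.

i = 0.6 + 0.2 + 0.7 × (0.2 − 2.2) + 0.24 × 2.2
   = 0.6 + 0.2 − 1.4 + 0.528 = -0.07
Deviation = 1.08 − (-0.07) = 1.15 pp.

1.15 pp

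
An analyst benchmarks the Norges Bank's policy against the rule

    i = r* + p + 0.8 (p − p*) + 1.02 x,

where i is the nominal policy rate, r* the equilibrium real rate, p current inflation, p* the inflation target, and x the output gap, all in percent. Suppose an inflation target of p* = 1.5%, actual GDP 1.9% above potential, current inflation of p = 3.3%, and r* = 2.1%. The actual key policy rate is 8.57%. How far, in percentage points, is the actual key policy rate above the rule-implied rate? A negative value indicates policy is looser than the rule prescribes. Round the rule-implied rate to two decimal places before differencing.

Output 1.9% above potential → x = 1.9.
i = 2.1 + 3.3 + 0.8 × (3.3 − 1.5) + 1.02 × 1.9
   = 2.1 + 3.3 + 1.44 + 1.938 = 8.78
Deviation = 8.57 − 8.78 = -0.21 pp.

-0.21 pp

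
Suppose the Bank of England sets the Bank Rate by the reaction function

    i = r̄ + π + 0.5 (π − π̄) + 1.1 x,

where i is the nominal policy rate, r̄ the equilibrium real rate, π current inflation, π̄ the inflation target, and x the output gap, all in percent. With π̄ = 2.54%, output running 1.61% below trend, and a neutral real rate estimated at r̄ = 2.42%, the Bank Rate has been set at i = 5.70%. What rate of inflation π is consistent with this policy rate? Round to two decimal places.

4.21%

Output 1.61% below potential → x = -1.61.
Collecting π: i = r̄ + (1 + 0.5) π − 0.5 π̄ + 1.1 x
1.5 π = 5.70 − 2.42 + 0.5 × 2.54 − 1.1 × (-1.61) = 6.321
π = 6.321 / 1.5 = 4.21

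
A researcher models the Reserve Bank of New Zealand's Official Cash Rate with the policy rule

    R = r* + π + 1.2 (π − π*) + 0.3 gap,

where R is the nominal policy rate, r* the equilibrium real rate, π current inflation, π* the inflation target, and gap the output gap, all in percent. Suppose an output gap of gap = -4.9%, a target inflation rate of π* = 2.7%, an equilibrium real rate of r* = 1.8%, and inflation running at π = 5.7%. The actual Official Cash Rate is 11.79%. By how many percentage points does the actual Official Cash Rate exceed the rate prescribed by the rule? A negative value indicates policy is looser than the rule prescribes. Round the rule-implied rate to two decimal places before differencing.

R = 1.8 + 5.7 + 1.2 × (5.7 − 2.7) + 0.3 × (-4.9)
   = 1.8 + 5.7 + 3.6 − 1.47 = 9.63
Deviation = 11.79 − 9.63 = 2.16 pp.

2.16 pp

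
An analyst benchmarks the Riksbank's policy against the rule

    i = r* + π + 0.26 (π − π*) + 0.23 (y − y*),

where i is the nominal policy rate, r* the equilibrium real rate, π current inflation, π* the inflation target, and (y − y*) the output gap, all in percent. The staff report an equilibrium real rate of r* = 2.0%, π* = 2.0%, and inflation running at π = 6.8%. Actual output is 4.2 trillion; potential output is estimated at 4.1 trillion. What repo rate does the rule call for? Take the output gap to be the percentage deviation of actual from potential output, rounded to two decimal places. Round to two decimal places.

10.61%

Output gap = 100 × (4.2 − 4.1) / 4.1 = 2.44%.
i = 2.00 + 6.80 + 0.26 × (6.80 − 2.00) + 0.23 × 2.44
   = 2.00 + 6.8 + 1.248 + 0.5612 = 10.61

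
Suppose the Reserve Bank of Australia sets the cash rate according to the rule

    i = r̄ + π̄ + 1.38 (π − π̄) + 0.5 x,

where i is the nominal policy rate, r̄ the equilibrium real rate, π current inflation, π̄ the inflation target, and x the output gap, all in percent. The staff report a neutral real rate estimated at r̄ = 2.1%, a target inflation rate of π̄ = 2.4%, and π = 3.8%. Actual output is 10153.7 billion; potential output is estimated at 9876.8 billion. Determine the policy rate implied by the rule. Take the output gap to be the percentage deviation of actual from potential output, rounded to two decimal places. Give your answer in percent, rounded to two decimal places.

7.83%

Output gap = 100 × (10153.7 − 9876.8) / 9876.8 = 2.80%.
i = 2.10 + 2.40 + 1.38 × (3.80 − 2.40) + 0.5 × 2.80
   = 2.10 + 2.4 + 1.932 + 1.4 = 7.83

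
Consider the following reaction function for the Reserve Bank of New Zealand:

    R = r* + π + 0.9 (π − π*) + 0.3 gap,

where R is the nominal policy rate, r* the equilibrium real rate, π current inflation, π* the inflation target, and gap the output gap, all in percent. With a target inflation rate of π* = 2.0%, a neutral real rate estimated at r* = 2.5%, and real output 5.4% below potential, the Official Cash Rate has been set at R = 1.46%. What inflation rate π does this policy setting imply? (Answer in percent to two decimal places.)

Output 5.4% below potential → gap = -5.4.
Collecting π: R = r* + (1 + 0.9) π − 0.9 π* + 0.3 gap
1.9 π = 1.46 − 2.5 + 0.9 × 2.0 − 0.3 × (-5.4) = 2.38
π = 2.38 / 1.9 = 1.25

1.25%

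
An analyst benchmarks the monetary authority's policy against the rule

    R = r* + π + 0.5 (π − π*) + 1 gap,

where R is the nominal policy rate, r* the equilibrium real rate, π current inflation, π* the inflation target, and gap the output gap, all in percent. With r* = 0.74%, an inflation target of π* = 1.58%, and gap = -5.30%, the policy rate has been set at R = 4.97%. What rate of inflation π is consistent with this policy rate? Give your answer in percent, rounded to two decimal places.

6.88%

Collecting π: R = r* + (1 + 0.5) π − 0.5 π* + 1 gap
1.5 π = 4.97 − 0.74 + 0.5 × 1.58 − 1 × (-5.30) = 10.32
π = 10.32 / 1.5 = 6.88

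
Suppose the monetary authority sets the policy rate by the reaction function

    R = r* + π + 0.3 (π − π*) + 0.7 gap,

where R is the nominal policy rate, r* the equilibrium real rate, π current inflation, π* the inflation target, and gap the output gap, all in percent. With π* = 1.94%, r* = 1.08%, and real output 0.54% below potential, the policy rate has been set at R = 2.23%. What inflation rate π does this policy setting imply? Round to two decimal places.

Output 0.54% below potential → gap = -0.54.
Collecting π: R = r* + (1 + 0.3) π − 0.3 π* + 0.7 gap
1.3 π = 2.23 − 1.08 + 0.3 × 1.94 − 0.7 × (-0.54) = 2.11
π = 2.11 / 1.3 = 1.62

1.62%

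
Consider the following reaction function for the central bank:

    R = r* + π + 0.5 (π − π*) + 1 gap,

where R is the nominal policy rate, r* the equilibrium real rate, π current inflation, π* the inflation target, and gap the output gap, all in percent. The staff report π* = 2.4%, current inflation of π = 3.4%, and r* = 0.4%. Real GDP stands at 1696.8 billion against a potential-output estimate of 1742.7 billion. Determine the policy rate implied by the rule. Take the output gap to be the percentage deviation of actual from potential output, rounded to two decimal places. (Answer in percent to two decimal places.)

Output gap = 100 × (1696.8 − 1742.7) / 1742.7 = -2.63%.
R = 0.40 + 3.40 + 0.5 × (3.40 − 2.40) + 1 × (-2.63)
   = 0.40 + 3.4 + 0.5 − 2.63 = 1.67

1.67%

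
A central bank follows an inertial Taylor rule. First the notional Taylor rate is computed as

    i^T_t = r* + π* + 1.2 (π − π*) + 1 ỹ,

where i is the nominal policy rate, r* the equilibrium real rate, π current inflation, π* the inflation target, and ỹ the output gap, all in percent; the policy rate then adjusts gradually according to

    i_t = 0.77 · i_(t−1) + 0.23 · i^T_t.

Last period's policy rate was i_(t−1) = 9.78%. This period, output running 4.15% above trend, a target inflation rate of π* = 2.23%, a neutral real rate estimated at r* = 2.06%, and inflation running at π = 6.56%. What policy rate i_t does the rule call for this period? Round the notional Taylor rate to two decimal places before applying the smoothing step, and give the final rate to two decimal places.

10.67%

Output 4.15% above potential → ỹ = 4.15.
i^T_t = 2.06 + 2.23 + 1.2 × (6.56 − 2.23) + 1 × 4.15
   = 2.06 + 2.23 + 5.196 + 4.15 = 13.64
i_t = 0.77 × 9.78 + 0.23 × 13.64 = 7.5306 + 3.1372 = 10.67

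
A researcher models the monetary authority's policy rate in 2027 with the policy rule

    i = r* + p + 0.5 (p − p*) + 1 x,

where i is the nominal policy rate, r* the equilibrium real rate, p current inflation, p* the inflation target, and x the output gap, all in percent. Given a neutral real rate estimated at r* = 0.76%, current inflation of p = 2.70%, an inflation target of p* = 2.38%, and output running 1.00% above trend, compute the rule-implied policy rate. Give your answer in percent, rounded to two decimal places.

Output 1.00% above potential → x = 1.00.
i = 0.76 + 2.70 + 0.5 × (2.70 − 2.38) + 1 × 1.00
   = 0.76 + 2.7 + 0.16 + 1 = 4.62

4.62%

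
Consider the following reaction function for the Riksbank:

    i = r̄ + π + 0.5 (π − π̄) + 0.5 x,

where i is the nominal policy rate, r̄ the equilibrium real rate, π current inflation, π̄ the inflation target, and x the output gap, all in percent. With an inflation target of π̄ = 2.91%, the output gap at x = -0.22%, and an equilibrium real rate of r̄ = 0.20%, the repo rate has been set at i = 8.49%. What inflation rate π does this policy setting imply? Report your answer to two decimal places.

Collecting π: i = r̄ + (1 + 0.5) π − 0.5 π̄ + 0.5 x
1.5 π = 8.49 − 0.20 + 0.5 × 2.91 − 0.5 × (-0.22) = 9.855
π = 9.855 / 1.5 = 6.57

6.57%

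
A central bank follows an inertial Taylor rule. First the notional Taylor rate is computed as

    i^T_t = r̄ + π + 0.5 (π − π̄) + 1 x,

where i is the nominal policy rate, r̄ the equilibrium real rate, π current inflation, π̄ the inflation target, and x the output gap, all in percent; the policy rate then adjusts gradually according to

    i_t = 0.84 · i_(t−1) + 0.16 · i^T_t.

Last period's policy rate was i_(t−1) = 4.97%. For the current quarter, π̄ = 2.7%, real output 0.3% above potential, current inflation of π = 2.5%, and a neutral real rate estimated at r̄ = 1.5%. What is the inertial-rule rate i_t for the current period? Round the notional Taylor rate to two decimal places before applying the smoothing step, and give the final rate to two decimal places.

4.85%

Output 0.3% above potential → x = 0.3.
i^T_t = 1.5 + 2.5 + 0.5 × (2.5 − 2.7) + 1 × 0.3
   = 1.5 + 2.5 − 0.1 + 0.3 = 4.20
i_t = 0.84 × 4.97 + 0.16 × 4.20 = 4.1748 + 0.672 = 4.85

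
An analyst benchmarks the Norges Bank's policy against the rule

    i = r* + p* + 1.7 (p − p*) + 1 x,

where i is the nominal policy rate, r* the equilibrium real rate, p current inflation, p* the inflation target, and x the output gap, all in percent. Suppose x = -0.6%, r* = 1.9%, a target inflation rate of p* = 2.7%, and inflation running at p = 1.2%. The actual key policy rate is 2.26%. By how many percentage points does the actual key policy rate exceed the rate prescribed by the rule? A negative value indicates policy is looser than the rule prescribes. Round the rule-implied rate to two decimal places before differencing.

i = 1.9 + 2.7 + 1.7 × (1.2 − 2.7) + 1 × (-0.6)
   = 1.9 + 2.7 − 2.55 − 0.6 = 1.45
Deviation = 2.26 − 1.45 = 0.81 pp.

0.81 pp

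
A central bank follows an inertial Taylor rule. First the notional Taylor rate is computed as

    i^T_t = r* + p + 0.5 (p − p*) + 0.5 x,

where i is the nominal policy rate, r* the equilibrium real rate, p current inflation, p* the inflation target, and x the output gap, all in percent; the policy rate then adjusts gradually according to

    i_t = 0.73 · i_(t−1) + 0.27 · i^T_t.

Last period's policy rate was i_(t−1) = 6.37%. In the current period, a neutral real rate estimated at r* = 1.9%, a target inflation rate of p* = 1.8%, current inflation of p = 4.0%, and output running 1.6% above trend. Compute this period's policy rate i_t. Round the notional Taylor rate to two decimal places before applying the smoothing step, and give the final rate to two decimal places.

Output 1.6% above potential → x = 1.6.
i^T_t = 1.9 + 4.0 + 0.5 × (4.0 − 1.8) + 0.5 × 1.6
   = 1.9 + 4 + 1.1 + 0.8 = 7.80
i_t = 0.73 × 6.37 + 0.27 × 7.80 = 4.6501 + 2.106 = 6.76

6.76%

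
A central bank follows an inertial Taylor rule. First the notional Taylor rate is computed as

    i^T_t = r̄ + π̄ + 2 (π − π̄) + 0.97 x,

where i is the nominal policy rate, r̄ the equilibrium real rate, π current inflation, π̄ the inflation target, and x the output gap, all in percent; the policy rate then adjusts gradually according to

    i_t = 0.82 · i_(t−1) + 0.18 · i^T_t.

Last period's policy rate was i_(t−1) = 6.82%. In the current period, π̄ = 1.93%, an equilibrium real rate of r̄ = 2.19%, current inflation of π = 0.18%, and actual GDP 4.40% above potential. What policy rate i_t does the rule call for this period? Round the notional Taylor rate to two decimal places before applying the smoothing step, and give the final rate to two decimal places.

6.47%

Output 4.40% above potential → x = 4.40.
i^T_t = 2.19 + 1.93 + 2 × (0.18 − 1.93) + 0.97 × 4.40
   = 2.19 + 1.93 − 3.5 + 4.268 = 4.89
i_t = 0.82 × 6.82 + 0.18 × 4.89 = 5.5924 + 0.8802 = 6.47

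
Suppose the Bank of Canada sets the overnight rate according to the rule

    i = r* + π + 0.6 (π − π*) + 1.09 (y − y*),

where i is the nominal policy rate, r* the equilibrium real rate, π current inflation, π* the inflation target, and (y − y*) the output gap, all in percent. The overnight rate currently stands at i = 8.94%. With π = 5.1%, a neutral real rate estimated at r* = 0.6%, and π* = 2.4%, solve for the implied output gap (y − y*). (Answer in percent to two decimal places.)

1.49%

1.09 (y − y*) = 8.94 − 0.6 − 5.1 − 0.6 × (5.1 − 2.4) = 1.62
(y − y*) = 1.62 / 1.09 = 1.49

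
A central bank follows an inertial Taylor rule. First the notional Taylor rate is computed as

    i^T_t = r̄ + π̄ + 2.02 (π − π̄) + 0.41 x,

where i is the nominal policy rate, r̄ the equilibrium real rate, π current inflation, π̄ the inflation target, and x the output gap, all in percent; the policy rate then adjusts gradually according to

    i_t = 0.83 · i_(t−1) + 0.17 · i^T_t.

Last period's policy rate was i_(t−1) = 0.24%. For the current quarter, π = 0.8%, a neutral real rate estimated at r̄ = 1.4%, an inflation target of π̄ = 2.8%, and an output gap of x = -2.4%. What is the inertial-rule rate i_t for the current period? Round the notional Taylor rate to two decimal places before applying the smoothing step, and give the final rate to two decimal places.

i^T_t = 1.4 + 2.8 + 2.02 × (0.8 − 2.8) + 0.41 × (-2.4)
   = 1.4 + 2.8 − 4.04 − 0.984 = -0.82
i_t = 0.83 × 0.24 + 0.17 × (-0.82) = 0.1992 − 0.1394 = 0.06

0.06%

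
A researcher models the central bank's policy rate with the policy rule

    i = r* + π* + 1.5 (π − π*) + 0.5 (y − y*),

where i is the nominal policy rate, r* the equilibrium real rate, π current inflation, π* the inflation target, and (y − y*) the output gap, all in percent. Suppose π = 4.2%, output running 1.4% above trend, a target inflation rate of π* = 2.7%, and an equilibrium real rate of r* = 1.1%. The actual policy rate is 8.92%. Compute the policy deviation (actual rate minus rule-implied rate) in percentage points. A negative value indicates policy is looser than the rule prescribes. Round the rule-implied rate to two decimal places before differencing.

2.17 pp

Output 1.4% above potential → (y − y*) = 1.4.
i = 1.1 + 2.7 + 1.5 × (4.2 − 2.7) + 0.5 × 1.4
   = 1.1 + 2.7 + 2.25 + 0.7 = 6.75
Deviation = 8.92 − 6.75 = 2.17 pp.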